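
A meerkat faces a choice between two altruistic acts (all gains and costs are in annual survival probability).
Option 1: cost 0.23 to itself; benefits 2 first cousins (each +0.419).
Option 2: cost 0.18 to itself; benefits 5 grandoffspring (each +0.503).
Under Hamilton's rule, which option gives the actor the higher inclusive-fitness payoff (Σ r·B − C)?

Option 2

Option 1: r to a first cousin = 0.125.
Option 1: Σ r·B − C = (2·0.125·0.419) − 0.23 = -0.12525.
Option 2: r to a grandoffspring = 0.25.
Option 2: Σ r·B − C = (5·0.25·0.503) − 0.18 = 0.44875.
Option 2 has the higher net inclusive-fitness payoff.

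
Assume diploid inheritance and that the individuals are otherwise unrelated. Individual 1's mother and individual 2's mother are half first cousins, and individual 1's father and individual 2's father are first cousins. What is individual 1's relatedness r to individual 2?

0.046875

Relatedness sums over independent paths through distinct common ancestors.
Individual 1 and individual 2 are related in two ways: half second cousins through their mothers (r = 1/64) and second cousins through their fathers (r = 1/32).
r = 1/64 + 1/32 = 3/64 = 0.046875.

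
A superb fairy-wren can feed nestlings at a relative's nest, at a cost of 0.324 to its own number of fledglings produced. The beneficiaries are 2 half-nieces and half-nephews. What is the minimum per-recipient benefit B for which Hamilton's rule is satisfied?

1.296

r to a half-niece or half-nephew = 0.125 (half-aunt/uncle↔niece/nephew: one path of length 3: r = (1/2)^3 = 1/8).
Hamilton's rule with n recipients of equal r: n·r·B > C, so B > C/(n·r) = 0.324/(2·0.125) = 1.296.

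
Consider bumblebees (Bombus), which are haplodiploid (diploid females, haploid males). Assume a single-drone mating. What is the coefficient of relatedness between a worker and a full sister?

0.75

Haplodiploid full sisters inherit their father's entire haploid genome identically (contributing 1/2) and on average half of their mother's contribution (1/2 · 1/2 = 1/4); r = 1/2 + 1/4 = 3/4.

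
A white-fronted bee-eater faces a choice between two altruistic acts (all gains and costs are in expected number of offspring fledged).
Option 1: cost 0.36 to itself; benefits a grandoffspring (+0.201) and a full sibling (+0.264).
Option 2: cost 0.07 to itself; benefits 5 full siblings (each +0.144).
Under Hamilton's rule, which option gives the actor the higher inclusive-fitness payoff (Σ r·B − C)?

Option 1: r to a grandoffspring = 0.25.
Option 1: r to a full sibling = 0.5.
Option 1: Σ r·B − C = (1·0.25·0.201 + 1·0.5·0.264) − 0.36 = -0.17775.
Option 2: r to a full sibling = 0.5.
Option 2: Σ r·B − C = (5·0.5·0.144) − 0.07 = 0.29.
Option 2 has the higher net inclusive-fitness payoff.

Option 2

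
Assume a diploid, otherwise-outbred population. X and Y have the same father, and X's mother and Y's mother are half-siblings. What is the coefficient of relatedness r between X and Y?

0.3125

Relatedness sums over independent paths through distinct common ancestors.
X and Y are related in two ways: half-sibs through their shared father (r = 1/4) and half first cousins through their mothers (r = 1/16).
r = 1/4 + 1/16 = 0.3125.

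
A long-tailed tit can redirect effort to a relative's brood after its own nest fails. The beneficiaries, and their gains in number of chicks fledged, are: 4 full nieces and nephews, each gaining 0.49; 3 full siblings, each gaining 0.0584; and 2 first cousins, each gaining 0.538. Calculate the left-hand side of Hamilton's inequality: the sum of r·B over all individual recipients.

r to a full niece or nephew = 1/4 (full aunt/uncle↔niece/nephew: two paths of length 3 through the shared grandparent pair: r = 2·(1/2)^3 = 1/4).
r to a full sibling = 0.5 (full sibs share both parents — two paths of length 2: r = 2·(1/2)^2 = 1/2).
r to a first cousin = 0.125 (first cousins share one grandparent pair — two paths of length 4: r = 2·(1/2)^4 = 1/8).
Summing one r·B term per recipient: 4·0.25·0.49 + 3·0.5·0.0584 + 2·0.125·0.538 = 0.7121.

0.7121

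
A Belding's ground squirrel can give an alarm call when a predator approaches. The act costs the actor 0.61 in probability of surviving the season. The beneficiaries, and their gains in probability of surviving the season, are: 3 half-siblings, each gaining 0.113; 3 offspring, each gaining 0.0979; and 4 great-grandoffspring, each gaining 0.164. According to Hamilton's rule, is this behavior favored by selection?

Hamilton's rule: the trait is favored when the sum of r·B over every recipient exceeds the actor's cost C.
r to a half-sibling = 1/4 (half-sibs share one parent — one path of length 2: r = (1/2)^2 = 1/4).
r to an offspring = 0.5 (one parent–offspring link: r = (1/2)^1 = 1/2).
r to a great-grandoffspring = 0.125 (three parent–offspring links: r = (1/2)^3 = 1/8).
Summing one r·B term per recipient: 3·0.25·0.113 + 3·0.5·0.0979 + 4·0.125·0.164 = 0.3136.
0.3136 < 0.61: the indirect benefit is less than the cost.

No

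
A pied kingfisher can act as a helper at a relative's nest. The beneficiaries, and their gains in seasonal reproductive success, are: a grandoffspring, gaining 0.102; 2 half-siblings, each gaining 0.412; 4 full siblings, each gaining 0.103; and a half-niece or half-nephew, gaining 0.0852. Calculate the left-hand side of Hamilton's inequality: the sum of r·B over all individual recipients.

0.44815

r to a grandoffspring = 1/4 (two parent–offspring links: r = (1/2)^2 = 1/4).
r to a half-sibling = 1/4 (half-sibs share one parent — one path of length 2: r = (1/2)^2 = 1/4).
r to a full sibling = 1/2 (full sibs share both parents — two paths of length 2: r = 2·(1/2)^2 = 1/2).
r to a half-niece or half-nephew = 0.125 (half-aunt/uncle↔niece/nephew: one path of length 3: r = (1/2)^3 = 1/8).
Summing one r·B term per recipient: 1·0.25·0.102 + 2·0.25·0.412 + 4·0.5·0.103 + 1·0.125·0.0852 = 0.44815.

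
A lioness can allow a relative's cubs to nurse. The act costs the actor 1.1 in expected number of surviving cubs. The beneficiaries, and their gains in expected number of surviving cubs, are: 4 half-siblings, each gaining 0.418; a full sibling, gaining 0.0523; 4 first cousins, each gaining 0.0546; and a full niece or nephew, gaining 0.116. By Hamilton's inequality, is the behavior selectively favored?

Hamilton's rule: the trait is favored when the sum of r·B over every recipient exceeds the actor's cost C.
r to a half-sibling = 0.25 (half-sibs share one parent — one path of length 2: r = (1/2)^2 = 1/4).
r to a full sibling = 1/2 (full sibs share both parents — two paths of length 2: r = 2·(1/2)^2 = 1/2).
r to a first cousin = 0.125 (first cousins share one grandparent pair — two paths of length 4: r = 2·(1/2)^4 = 1/8).
r to a full niece or nephew = 0.25 (full aunt/uncle↔niece/nephew: two paths of length 3 through the shared grandparent pair: r = 2·(1/2)^3 = 1/4).
Summing one r·B term per recipient: 4·0.25·0.418 + 1·0.5·0.0523 + 4·0.125·0.0546 + 1·0.25·0.116 = 0.50045.
0.50045 < 1.1: the indirect benefit is less than the cost.

No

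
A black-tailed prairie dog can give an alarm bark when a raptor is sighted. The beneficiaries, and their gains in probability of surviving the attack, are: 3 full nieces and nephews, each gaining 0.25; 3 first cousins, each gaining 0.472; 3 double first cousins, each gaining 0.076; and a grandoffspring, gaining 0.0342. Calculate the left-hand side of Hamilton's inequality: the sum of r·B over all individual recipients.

r to a full niece or nephew = 1/4 (full aunt/uncle↔niece/nephew: two paths of length 3 through the shared grandparent pair: r = 2·(1/2)^3 = 1/4).
r to a first cousin = 0.125 (first cousins share one grandparent pair — two paths of length 4: r = 2·(1/2)^4 = 1/8).
r to a double first cousin = 1/4 (double first cousins share both grandparent pairs — four paths of length 4: r = 4·(1/2)^4 = 1/4).
r to a grandoffspring = 1/4 (two parent–offspring links: r = (1/2)^2 = 1/4).
Summing one r·B term per recipient: 3·0.25·0.25 + 3·0.125·0.472 + 3·0.25·0.076 + 1·0.25·0.0342 = 0.43005.

0.43005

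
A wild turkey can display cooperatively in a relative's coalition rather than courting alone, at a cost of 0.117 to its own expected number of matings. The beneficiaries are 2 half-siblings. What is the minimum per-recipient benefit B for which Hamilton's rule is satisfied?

0.234

r to a half-sibling = 0.25 (half-sibs share one parent — one path of length 2: r = (1/2)^2 = 1/4).
Hamilton's rule with n recipients of equal r: n·r·B > C, so B > C/(n·r) = 0.117/(2·0.25) = 0.234.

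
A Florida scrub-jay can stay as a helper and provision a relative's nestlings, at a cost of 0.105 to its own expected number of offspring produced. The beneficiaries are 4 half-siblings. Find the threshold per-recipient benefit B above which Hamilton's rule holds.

r to a half-sibling = 0.25 (half-sibs share one parent — one path of length 2: r = (1/2)^2 = 1/4).
Hamilton's rule with n recipients of equal r: n·r·B > C, so B > C/(n·r) = 0.105/(4·0.25) = 0.105.

0.105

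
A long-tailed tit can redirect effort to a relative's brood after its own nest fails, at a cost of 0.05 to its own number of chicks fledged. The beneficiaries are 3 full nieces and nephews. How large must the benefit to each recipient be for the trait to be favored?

0.0667

r to a full niece or nephew = 0.25 (full aunt/uncle↔niece/nephew: two paths of length 3 through the shared grandparent pair: r = 2·(1/2)^3 = 1/4).
Hamilton's rule with n recipients of equal r: n·r·B > C, so B > C/(n·r) = 0.05/(3·0.25) = 0.0667.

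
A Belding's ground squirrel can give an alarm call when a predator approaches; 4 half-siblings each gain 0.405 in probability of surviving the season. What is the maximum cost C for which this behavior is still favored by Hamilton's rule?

r to a half-sibling = 0.25 (half-sibs share one parent — one path of length 2: r = (1/2)^2 = 1/4).
Hamilton's rule: n·r·B > C, so the trait is favored while C < n·r·B = 4·0.25·0.405 = 0.405.

0.405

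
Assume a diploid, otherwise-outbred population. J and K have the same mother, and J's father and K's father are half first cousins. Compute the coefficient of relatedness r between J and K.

With two independent routes of shared ancestry, r is the sum of the two contributions.
J and K are related in two ways: half-sibs through their shared mother (r = 1/4) and half second cousins through their fathers (r = 1/64).
r = 1/4 + 1/64 = 0.265625.

0.265625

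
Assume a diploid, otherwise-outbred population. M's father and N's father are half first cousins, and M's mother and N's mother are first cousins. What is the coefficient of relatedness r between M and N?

0.046875

With two independent routes of shared ancestry, r is the sum of the two contributions.
M and N are related in two ways: half second cousins through their fathers (r = 1/64) and second cousins through their mothers (r = 1/32).
r = 1/64 + 1/32 = 0.046875.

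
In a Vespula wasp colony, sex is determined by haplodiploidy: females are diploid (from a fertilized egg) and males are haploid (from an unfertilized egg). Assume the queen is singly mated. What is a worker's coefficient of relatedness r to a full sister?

Haplodiploid full sisters inherit their father's entire haploid genome identically (contributing 1/2) and on average half of their mother's contribution (1/2 · 1/2 = 1/4); r = 1/2 + 1/4 = 3/4.

0.75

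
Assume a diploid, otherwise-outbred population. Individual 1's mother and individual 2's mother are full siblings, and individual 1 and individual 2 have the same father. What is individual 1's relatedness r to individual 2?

0.375

Relatedness sums over independent paths through distinct common ancestors.
Individual 1 and individual 2 are related in two ways: first cousins through their mothers (r = 1/8) and half-sibs through their shared father (r = 1/4).
r = 1/8 + 1/4 = 0.375.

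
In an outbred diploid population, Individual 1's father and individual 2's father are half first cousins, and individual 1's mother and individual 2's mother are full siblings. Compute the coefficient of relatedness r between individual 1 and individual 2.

Independent pedigree routes through distinct common ancestors add.
Individual 1 and individual 2 are related in two ways: half second cousins through their fathers (r = 1/64) and first cousins through their mothers (r = 1/8).
r = 1/64 + 1/8 = 0.140625.

0.140625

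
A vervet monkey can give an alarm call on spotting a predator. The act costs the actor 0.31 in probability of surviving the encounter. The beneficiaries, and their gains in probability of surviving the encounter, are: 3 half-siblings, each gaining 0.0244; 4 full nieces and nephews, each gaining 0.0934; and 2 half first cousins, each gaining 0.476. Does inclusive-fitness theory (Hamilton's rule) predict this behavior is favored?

Hamilton's rule: the trait is favored when the sum of r·B over every recipient exceeds the actor's cost C.
r to a half-sibling = 1/4 (half-sibs share one parent — one path of length 2: r = (1/2)^2 = 1/4).
r to a full niece or nephew = 0.25 (full aunt/uncle↔niece/nephew: two paths of length 3 through the shared grandparent pair: r = 2·(1/2)^3 = 1/4).
r to a half first cousin = 0.0625 (half first cousins share one grandparent — one path of length 4: r = (1/2)^4 = 1/16).
Summing one r·B term per recipient: 3·0.25·0.0244 + 4·0.25·0.0934 + 2·0.0625·0.476 = 0.1712.
0.1712 < 0.31: the indirect benefit is less than the cost.

No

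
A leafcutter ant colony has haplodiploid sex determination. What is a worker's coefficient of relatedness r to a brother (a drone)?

Her haploid brother carries none of their father's genes and a random half of their mother's genome; that half matches the maternal half of her own genome with probability 1/2: r = 1/2 · 1/2 = 1/4.

0.25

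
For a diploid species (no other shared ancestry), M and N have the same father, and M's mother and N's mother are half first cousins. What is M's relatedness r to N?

0.265625

Wright's path rule: contributions from independent ancestry routes add.
M and N are related in two ways: half-sibs through their shared father (r = 1/4) and half second cousins through their mothers (r = 1/64).
r = 1/4 + 1/64 = 0.265625.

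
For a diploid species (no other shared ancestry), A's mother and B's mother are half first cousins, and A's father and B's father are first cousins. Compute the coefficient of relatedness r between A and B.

Independent pedigree routes through distinct common ancestors add.
A and B are related in two ways: half second cousins through their mothers (r = 1/64) and second cousins through their fathers (r = 1/32).
r = 1/64 + 1/32 = 0.046875.

0.046875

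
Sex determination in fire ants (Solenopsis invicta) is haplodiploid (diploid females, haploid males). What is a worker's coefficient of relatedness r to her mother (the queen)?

0.5

One meiotic link between diploid queen and diploid daughter: r = 1/2.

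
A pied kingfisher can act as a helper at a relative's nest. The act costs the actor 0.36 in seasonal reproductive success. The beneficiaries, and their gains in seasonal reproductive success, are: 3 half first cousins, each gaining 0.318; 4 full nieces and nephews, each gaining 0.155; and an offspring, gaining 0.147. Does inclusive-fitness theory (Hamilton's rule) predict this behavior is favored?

Hamilton's rule: the trait is favored when the sum of r·B over every recipient exceeds the actor's cost C.
r to a half first cousin = 0.0625 (half first cousins share one grandparent — one path of length 4: r = (1/2)^4 = 1/16).
r to a full niece or nephew = 1/4 (full aunt/uncle↔niece/nephew: two paths of length 3 through the shared grandparent pair: r = 2·(1/2)^3 = 1/4).
r to an offspring = 1/2 (one parent–offspring link: r = (1/2)^1 = 1/2).
Summing one r·B term per recipient: 3·0.0625·0.318 + 4·0.25·0.155 + 1·0.5·0.147 = 0.288125.
0.288125 < 0.36: the indirect benefit is less than the cost.

No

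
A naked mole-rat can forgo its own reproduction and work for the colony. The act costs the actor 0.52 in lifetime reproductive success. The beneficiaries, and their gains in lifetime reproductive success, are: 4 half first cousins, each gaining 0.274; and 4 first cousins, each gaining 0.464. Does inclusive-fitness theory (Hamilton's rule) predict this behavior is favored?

Hamilton's rule: the trait is favored when the sum of r·B over every recipient exceeds the actor's cost C.
r to a half first cousin = 0.0625 (half first cousins share one grandparent — one path of length 4: r = (1/2)^4 = 1/16).
r to a first cousin = 0.125 (first cousins share one grandparent pair — two paths of length 4: r = 2·(1/2)^4 = 1/8).
Summing one r·B term per recipient: 4·0.0625·0.274 + 4·0.125·0.464 = 0.3005.
0.3005 < 0.52: the indirect benefit is less than the cost.

No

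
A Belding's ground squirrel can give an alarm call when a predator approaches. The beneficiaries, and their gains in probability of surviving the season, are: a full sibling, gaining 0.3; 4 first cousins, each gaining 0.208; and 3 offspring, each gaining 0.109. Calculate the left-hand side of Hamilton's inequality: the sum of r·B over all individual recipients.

r to a full sibling = 1/2 (full sibs share both parents — two paths of length 2: r = 2·(1/2)^2 = 1/2).
r to a first cousin = 1/8 (first cousins share one grandparent pair — two paths of length 4: r = 2·(1/2)^4 = 1/8).
r to an offspring = 1/2 (one parent–offspring link: r = (1/2)^1 = 1/2).
Summing one r·B term per recipient: 1·0.5·0.3 + 4·0.125·0.208 + 3·0.5·0.109 = 0.4175.

0.4175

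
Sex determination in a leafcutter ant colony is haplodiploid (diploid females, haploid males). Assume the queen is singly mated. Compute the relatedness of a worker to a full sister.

0.75

Haplodiploid full sisters inherit their father's entire haploid genome identically (contributing 1/2) and on average half of their mother's contribution (1/2 · 1/2 = 1/4); r = 1/2 + 1/4 = 3/4.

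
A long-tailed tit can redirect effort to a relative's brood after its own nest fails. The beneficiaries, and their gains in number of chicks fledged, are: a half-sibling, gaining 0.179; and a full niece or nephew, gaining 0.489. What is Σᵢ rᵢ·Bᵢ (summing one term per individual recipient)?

0.167

r to a half-sibling = 1/4 (half-sibs share one parent — one path of length 2: r = (1/2)^2 = 1/4).
r to a full niece or nephew = 0.25 (full aunt/uncle↔niece/nephew: two paths of length 3 through the shared grandparent pair: r = 2·(1/2)^3 = 1/4).
Summing one r·B term per recipient: 1·0.25·0.179 + 1·0.25·0.489 = 0.167.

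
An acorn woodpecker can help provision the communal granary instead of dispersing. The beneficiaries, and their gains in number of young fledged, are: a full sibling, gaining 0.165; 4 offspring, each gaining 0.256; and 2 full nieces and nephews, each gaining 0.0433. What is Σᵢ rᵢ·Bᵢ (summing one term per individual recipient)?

0.61615

r to a full sibling = 1/2 (full sibs share both parents — two paths of length 2: r = 2·(1/2)^2 = 1/2).
r to an offspring = 1/2 (one parent–offspring link: r = (1/2)^1 = 1/2).
r to a full niece or nephew = 1/4 (full aunt/uncle↔niece/nephew: two paths of length 3 through the shared grandparent pair: r = 2·(1/2)^3 = 1/4).
Summing one r·B term per recipient: 1·0.5·0.165 + 4·0.5·0.256 + 2·0.25·0.0433 = 0.61615.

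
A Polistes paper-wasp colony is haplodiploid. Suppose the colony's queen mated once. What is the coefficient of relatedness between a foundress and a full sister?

Haplodiploid full sisters inherit their father's entire haploid genome identically (contributing 1/2) and on average half of their mother's contribution (1/2 · 1/2 = 1/4); r = 1/2 + 1/4 = 3/4.

0.75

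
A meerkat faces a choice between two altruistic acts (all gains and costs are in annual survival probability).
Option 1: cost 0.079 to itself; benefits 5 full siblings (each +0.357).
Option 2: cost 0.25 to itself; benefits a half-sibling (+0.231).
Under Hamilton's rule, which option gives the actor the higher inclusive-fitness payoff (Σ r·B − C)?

Option 1

Option 1: r to a full sibling = 0.5.
Option 1: Σ r·B − C = (5·0.5·0.357) − 0.079 = 0.8135.
Option 2: r to a half-sibling = 0.25.
Option 2: Σ r·B − C = (1·0.25·0.231) − 0.25 = -0.19225.
Option 1 has the higher net inclusive-fitness payoff.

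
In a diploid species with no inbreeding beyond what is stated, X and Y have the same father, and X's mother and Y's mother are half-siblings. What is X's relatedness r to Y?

0.3125

With two independent routes of shared ancestry, r is the sum of the two contributions.
X and Y are related in two ways: half-sibs through their shared father (r = 1/4) and half first cousins through their mothers (r = 1/16).
r = 1/4 + 1/16 = 5/16 = 0.3125.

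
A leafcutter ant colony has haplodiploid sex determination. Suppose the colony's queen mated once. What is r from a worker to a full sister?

Haplodiploid full sisters inherit their father's entire haploid genome identically (contributing 1/2) and on average half of their mother's contribution (1/2 · 1/2 = 1/4); r = 1/2 + 1/4 = 3/4.

0.75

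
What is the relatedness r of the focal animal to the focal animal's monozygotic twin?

1

Each parent–offspring link contributes a factor of 1/2, and independent paths through distinct common ancestors add.
Monozygotic twins share every allele identical by descent: r = 1.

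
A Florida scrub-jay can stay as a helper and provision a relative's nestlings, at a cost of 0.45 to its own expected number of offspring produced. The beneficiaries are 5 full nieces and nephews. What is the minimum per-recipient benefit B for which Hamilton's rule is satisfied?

0.36

r to a full niece or nephew = 0.25 (full aunt/uncle↔niece/nephew: two paths of length 3 through the shared grandparent pair: r = 2·(1/2)^3 = 1/4).
Hamilton's rule with n recipients of equal r: n·r·B > C, so B > C/(n·r) = 0.45/(5·0.25) = 0.36.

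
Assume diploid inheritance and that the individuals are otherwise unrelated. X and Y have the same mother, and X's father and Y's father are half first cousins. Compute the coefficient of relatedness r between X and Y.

Independent pedigree routes through distinct common ancestors add.
X and Y are related in two ways: half-sibs through their shared mother (r = 1/4) and half second cousins through their fathers (r = 1/64).
r = 1/4 + 1/64 = 0.265625.

0.265625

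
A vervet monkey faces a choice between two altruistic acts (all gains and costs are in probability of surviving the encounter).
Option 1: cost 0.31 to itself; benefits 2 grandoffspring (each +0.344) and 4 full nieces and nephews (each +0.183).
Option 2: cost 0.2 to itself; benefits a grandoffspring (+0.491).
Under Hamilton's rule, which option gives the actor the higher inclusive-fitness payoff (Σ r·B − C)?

Option 1

Option 1: r to a grandoffspring = 0.25.
Option 1: r to a full niece or nephew = 0.25.
Option 1: Σ r·B − C = (2·0.25·0.344 + 4·0.25·0.183) − 0.31 = 0.045.
Option 2: r to a grandoffspring = 0.25.
Option 2: Σ r·B − C = (1·0.25·0.491) − 0.2 = -0.07725.
Option 1 has the higher net inclusive-fitness payoff.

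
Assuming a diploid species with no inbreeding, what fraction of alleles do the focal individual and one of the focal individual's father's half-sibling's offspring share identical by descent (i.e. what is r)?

Each parent–offspring link contributes a factor of 1/2, and independent paths through distinct common ancestors add.
Half first cousins share one grandparent — one path of length 4: r = (1/2)^4 = 1/16.

0.0625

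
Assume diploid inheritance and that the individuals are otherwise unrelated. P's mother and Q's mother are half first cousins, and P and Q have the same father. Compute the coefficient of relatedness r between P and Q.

Wright's path rule: contributions from independent ancestry routes add.
P and Q are related in two ways: half second cousins through their mothers (r = 1/64) and half-sibs through their shared father (r = 1/4).
r = 1/64 + 1/4 = 0.265625.

0.265625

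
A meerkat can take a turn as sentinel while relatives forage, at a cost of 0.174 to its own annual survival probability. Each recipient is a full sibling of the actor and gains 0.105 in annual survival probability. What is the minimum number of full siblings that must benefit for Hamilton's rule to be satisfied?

4

r to a full sibling = 0.5 (full sibs share both parents — two paths of length 2: r = 2·(1/2)^2 = 1/2).
Hamilton's rule: n·r·B > C  ⇒  n > C/(r·B) = 0.174/(0.5·0.105) = 3.314.
The smallest integer exceeding 3.314 is 4.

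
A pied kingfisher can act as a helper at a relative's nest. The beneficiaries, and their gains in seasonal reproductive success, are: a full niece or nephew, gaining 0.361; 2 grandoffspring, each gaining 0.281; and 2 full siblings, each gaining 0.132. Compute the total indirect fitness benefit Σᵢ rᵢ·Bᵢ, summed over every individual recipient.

r to a full niece or nephew = 0.25 (full aunt/uncle↔niece/nephew: two paths of length 3 through the shared grandparent pair: r = 2·(1/2)^3 = 1/4).
r to a grandoffspring = 0.25 (two parent–offspring links: r = (1/2)^2 = 1/4).
r to a full sibling = 1/2 (full sibs share both parents — two paths of length 2: r = 2·(1/2)^2 = 1/2).
Summing one r·B term per recipient: 1·0.25·0.361 + 2·0.25·0.281 + 2·0.5·0.132 = 0.36275.

0.36275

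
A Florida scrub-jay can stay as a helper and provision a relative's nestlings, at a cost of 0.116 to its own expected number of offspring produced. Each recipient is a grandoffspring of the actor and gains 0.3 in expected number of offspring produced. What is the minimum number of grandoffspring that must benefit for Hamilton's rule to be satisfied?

2

r to a grandoffspring = 0.25 (two parent–offspring links: r = (1/2)^2 = 1/4).
Hamilton's rule: n·r·B > C  ⇒  n > C/(r·B) = 0.116/(0.25·0.3) = 1.547.
The smallest integer exceeding 1.547 is 2.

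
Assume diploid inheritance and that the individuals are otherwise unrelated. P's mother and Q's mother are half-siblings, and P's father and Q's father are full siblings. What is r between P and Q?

0.1875

With two independent routes of shared ancestry, r is the sum of the two contributions.
P and Q are related in two ways: half first cousins through their mothers (r = 1/16) and first cousins through their fathers (r = 1/8).
r = 1/16 + 1/8 = 3/16 = 0.1875.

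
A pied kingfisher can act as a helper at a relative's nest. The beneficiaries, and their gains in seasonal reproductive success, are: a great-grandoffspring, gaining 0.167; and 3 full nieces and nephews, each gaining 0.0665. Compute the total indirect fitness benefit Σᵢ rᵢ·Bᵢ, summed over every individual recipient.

r to a great-grandoffspring = 1/8 (three parent–offspring links: r = (1/2)^3 = 1/8).
r to a full niece or nephew = 1/4 (full aunt/uncle↔niece/nephew: two paths of length 3 through the shared grandparent pair: r = 2·(1/2)^3 = 1/4).
Summing one r·B term per recipient: 1·0.125·0.167 + 3·0.25·0.0665 = 0.07075.

0.07075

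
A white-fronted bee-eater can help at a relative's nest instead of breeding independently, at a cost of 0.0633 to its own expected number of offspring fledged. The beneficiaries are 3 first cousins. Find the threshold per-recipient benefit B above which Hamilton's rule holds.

0.1688

r to a first cousin = 1/8 (first cousins share one grandparent pair — two paths of length 4: r = 2·(1/2)^4 = 1/8).
Hamilton's rule with n recipients of equal r: n·r·B > C, so B > C/(n·r) = 0.0633/(3·0.125) = 0.1688.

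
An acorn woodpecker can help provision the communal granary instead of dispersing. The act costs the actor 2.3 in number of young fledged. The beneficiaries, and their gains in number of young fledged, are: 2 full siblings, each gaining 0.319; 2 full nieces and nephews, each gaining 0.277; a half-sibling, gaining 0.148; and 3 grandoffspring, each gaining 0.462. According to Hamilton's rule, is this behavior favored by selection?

Hamilton's rule: the trait is favored when the sum of r·B over every recipient exceeds the actor's cost C.
r to a full sibling = 1/2 (full sibs share both parents — two paths of length 2: r = 2·(1/2)^2 = 1/2).
r to a full niece or nephew = 0.25 (full aunt/uncle↔niece/nephew: two paths of length 3 through the shared grandparent pair: r = 2·(1/2)^3 = 1/4).
r to a half-sibling = 0.25 (half-sibs share one parent — one path of length 2: r = (1/2)^2 = 1/4).
r to a grandoffspring = 0.25 (two parent–offspring links: r = (1/2)^2 = 1/4).
Summing one r·B term per recipient: 2·0.5·0.319 + 2·0.25·0.277 + 1·0.25·0.148 + 3·0.25·0.462 = 0.841.
0.841 < 2.3: the indirect benefit is less than the cost.

No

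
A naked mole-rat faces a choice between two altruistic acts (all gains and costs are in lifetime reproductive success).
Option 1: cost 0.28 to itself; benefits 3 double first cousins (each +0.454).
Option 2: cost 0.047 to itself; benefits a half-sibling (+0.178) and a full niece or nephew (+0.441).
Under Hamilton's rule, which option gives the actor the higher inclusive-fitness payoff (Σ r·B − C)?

Option 1: r to a double first cousin = 0.25.
Option 1: Σ r·B − C = (3·0.25·0.454) − 0.28 = 0.0605.
Option 2: r to a half-sibling = 0.25.
Option 2: r to a full niece or nephew = 0.25.
Option 2: Σ r·B − C = (1·0.25·0.178 + 1·0.25·0.441) − 0.047 = 0.10775.
Option 2 has the higher net inclusive-fitness payoff.

Option 2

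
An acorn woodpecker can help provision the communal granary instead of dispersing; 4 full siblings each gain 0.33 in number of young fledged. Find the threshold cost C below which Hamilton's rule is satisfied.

r to a full sibling = 0.5 (full sibs share both parents — two paths of length 2: r = 2·(1/2)^2 = 1/2).
Hamilton's rule: n·r·B > C, so the trait is favored while C < n·r·B = 4·0.5·0.33 = 0.66.

0.66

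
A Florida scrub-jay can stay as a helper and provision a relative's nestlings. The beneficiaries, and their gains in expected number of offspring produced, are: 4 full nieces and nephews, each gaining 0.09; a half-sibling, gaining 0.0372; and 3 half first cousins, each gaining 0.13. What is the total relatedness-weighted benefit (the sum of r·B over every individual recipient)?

0.123675

r to a full niece or nephew = 1/4 (full aunt/uncle↔niece/nephew: two paths of length 3 through the shared grandparent pair: r = 2·(1/2)^3 = 1/4).
r to a half-sibling = 0.25 (half-sibs share one parent — one path of length 2: r = (1/2)^2 = 1/4).
r to a half first cousin = 1/16 (half first cousins share one grandparent — one path of length 4: r = (1/2)^4 = 1/16).
Summing one r·B term per recipient: 4·0.25·0.09 + 1·0.25·0.0372 + 3·0.0625·0.13 = 0.123675.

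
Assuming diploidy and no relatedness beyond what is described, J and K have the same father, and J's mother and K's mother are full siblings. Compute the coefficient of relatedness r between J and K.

Relatedness sums over independent paths through distinct common ancestors.
J and K are related in two ways: half-sibs through their shared father (r = 1/4) and first cousins through their mothers (r = 1/8).
r = 1/4 + 1/8 = 3/8 = 0.375.

0.375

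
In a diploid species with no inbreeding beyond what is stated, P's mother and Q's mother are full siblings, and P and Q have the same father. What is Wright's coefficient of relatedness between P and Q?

Wright's path rule: contributions from independent ancestry routes add.
P and Q are related in two ways: first cousins through their mothers (r = 1/8) and half-sibs through their shared father (r = 1/4).
r = 1/8 + 1/4 = 3/8 = 0.375.

0.375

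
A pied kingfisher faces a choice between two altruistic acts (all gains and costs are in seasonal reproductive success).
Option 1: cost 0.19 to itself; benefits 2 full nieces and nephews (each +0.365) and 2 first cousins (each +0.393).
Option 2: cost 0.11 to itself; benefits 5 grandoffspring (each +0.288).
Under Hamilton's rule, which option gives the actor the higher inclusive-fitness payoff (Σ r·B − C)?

Option 1: r to a full niece or nephew = 0.25.
Option 1: r to a first cousin = 0.125.
Option 1: Σ r·B − C = (2·0.25·0.365 + 2·0.125·0.393) − 0.19 = 0.09075.
Option 2: r to a grandoffspring = 0.25.
Option 2: Σ r·B − C = (5·0.25·0.288) − 0.11 = 0.25.
Option 2 has the higher net inclusive-fitness payoff.

Option 2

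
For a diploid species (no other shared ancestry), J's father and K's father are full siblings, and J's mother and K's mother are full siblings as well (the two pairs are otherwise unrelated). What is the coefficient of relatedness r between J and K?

0.25

Wright's path rule: contributions from independent ancestry routes add.
J and K are related in two ways: first cousins through their fathers (r = 1/8) and first cousins through their mothers (r = 1/8) — i.e. double first cousins.
r = 1/8 + 1/8 = 0.25.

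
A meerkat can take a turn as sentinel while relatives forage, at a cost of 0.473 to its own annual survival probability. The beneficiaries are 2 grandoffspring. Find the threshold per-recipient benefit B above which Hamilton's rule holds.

r to a grandoffspring = 0.25 (two parent–offspring links: r = (1/2)^2 = 1/4).
Hamilton's rule with n recipients of equal r: n·r·B > C, so B > C/(n·r) = 0.473/(2·0.25) = 0.946.

0.946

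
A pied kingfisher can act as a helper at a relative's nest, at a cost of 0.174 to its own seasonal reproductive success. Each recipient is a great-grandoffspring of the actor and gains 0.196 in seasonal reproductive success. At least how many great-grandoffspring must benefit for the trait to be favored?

r to a great-grandoffspring = 1/8 (three parent–offspring links: r = (1/2)^3 = 1/8).
Hamilton's rule: n·r·B > C  ⇒  n > C/(r·B) = 0.174/(0.125·0.196) = 7.102.
The smallest integer exceeding 7.102 is 8.

8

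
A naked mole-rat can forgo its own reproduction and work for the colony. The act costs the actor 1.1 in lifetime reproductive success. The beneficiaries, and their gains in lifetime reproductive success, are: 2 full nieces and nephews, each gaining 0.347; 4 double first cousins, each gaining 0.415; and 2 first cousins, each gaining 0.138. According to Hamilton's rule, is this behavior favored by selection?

Hamilton's rule: the trait is favored when the sum of r·B over every recipient exceeds the actor's cost C.
r to a full niece or nephew = 1/4 (full aunt/uncle↔niece/nephew: two paths of length 3 through the shared grandparent pair: r = 2·(1/2)^3 = 1/4).
r to a double first cousin = 0.25 (double first cousins share both grandparent pairs — four paths of length 4: r = 4·(1/2)^4 = 1/4).
r to a first cousin = 1/8 (first cousins share one grandparent pair — two paths of length 4: r = 2·(1/2)^4 = 1/8).
Summing one r·B term per recipient: 2·0.25·0.347 + 4·0.25·0.415 + 2·0.125·0.138 = 0.623.
0.623 < 1.1: the indirect benefit is less than the cost.

No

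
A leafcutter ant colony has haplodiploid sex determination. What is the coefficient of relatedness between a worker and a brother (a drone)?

0.25

Her haploid brother carries none of their father's genes and a random half of their mother's genome; that half matches the maternal half of her own genome with probability 1/2: r = 1/2 · 1/2 = 1/4.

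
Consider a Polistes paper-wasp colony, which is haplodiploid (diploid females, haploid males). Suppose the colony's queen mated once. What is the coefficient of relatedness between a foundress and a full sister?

Haplodiploid full sisters inherit their father's entire haploid genome identically (contributing 1/2) and on average half of their mother's contribution (1/2 · 1/2 = 1/4); r = 1/2 + 1/4 = 3/4.

0.75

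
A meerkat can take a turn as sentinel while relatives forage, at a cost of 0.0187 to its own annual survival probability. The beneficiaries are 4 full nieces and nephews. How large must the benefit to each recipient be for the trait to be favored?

0.0187

r to a full niece or nephew = 1/4 (full aunt/uncle↔niece/nephew: two paths of length 3 through the shared grandparent pair: r = 2·(1/2)^3 = 1/4).
Hamilton's rule with n recipients of equal r: n·r·B > C, so B > C/(n·r) = 0.0187/(4·0.25) = 0.0187.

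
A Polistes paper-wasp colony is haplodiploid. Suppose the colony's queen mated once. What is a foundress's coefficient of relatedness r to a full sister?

0.75

Haplodiploid full sisters inherit their father's entire haploid genome identically (contributing 1/2) and on average half of their mother's contribution (1/2 · 1/2 = 1/4); r = 1/2 + 1/4 = 3/4.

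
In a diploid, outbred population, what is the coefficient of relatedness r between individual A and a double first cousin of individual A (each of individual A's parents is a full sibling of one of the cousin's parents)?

0.25

Each parent–offspring link contributes a factor of 1/2, and independent paths through distinct common ancestors add.
Double first cousins share both grandparent pairs — four paths of length 4: r = 4·(1/2)^4 = 1/4.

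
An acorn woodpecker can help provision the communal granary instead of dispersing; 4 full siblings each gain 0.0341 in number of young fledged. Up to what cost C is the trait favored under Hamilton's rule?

0.0682

r to a full sibling = 1/2 (full sibs share both parents — two paths of length 2: r = 2·(1/2)^2 = 1/2).
Hamilton's rule: n·r·B > C, so the trait is favored while C < n·r·B = 4·0.5·0.0341 = 0.0682.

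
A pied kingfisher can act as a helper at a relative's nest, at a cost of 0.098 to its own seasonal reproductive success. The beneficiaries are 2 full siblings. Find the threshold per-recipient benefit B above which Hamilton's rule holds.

r to a full sibling = 0.5 (full sibs share both parents — two paths of length 2: r = 2·(1/2)^2 = 1/2).
Hamilton's rule with n recipients of equal r: n·r·B > C, so B > C/(n·r) = 0.098/(2·0.5) = 0.098.

0.098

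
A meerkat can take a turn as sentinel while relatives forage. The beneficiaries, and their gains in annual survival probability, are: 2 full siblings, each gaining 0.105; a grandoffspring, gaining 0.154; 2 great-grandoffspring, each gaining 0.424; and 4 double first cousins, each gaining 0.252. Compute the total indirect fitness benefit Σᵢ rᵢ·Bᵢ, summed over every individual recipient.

r to a full sibling = 0.5 (full sibs share both parents — two paths of length 2: r = 2·(1/2)^2 = 1/2).
r to a grandoffspring = 0.25 (two parent–offspring links: r = (1/2)^2 = 1/4).
r to a great-grandoffspring = 1/8 (three parent–offspring links: r = (1/2)^3 = 1/8).
r to a double first cousin = 0.25 (double first cousins share both grandparent pairs — four paths of length 4: r = 4·(1/2)^4 = 1/4).
Summing one r·B term per recipient: 2·0.5·0.105 + 1·0.25·0.154 + 2·0.125·0.424 + 4·0.25·0.252 = 0.5015.

0.5015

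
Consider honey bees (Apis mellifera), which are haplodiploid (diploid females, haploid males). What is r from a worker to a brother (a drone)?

0.25

Her haploid brother carries none of their father's genes and a random half of their mother's genome; that half matches the maternal half of her own genome with probability 1/2: r = 1/2 · 1/2 = 1/4.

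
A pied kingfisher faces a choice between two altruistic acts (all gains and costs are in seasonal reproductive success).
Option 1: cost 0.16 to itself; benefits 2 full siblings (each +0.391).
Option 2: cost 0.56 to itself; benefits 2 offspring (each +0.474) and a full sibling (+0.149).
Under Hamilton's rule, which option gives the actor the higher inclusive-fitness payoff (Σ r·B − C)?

Option 1

Option 1: r to a full sibling = 0.5.
Option 1: Σ r·B − C = (2·0.5·0.391) − 0.16 = 0.231.
Option 2: r to an offspring = 0.5.
Option 2: r to a full sibling = 0.5.
Option 2: Σ r·B − C = (2·0.5·0.474 + 1·0.5·0.149) − 0.56 = -0.0115.
Option 1 has the higher net inclusive-fitness payoff.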